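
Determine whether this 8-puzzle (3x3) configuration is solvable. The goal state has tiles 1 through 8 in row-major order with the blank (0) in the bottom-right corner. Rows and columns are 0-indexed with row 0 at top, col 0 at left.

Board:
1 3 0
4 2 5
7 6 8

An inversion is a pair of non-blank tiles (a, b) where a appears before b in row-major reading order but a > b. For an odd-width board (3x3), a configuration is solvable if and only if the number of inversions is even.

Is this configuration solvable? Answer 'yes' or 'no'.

Answer: no

Derivation:
Inversions (pairs i<j in row-major order where tile[i] > tile[j] > 0): 3
3 is odd, so the puzzle is not solvable.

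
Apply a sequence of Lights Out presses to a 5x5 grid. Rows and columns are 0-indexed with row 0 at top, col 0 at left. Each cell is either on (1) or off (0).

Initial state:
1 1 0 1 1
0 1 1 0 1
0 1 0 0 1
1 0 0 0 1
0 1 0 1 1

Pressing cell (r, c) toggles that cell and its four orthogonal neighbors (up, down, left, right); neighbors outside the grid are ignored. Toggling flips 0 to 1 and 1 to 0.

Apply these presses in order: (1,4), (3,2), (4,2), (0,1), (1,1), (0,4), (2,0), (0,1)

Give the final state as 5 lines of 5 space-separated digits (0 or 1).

Answer: 1 0 0 0 1
0 0 0 1 1
1 1 1 0 0
0 1 0 1 1
0 0 0 0 1

Derivation:
After press 1 at (1,4):
1 1 0 1 0
0 1 1 1 0
0 1 0 0 0
1 0 0 0 1
0 1 0 1 1

After press 2 at (3,2):
1 1 0 1 0
0 1 1 1 0
0 1 1 0 0
1 1 1 1 1
0 1 1 1 1

After press 3 at (4,2):
1 1 0 1 0
0 1 1 1 0
0 1 1 0 0
1 1 0 1 1
0 0 0 0 1

After press 4 at (0,1):
0 0 1 1 0
0 0 1 1 0
0 1 1 0 0
1 1 0 1 1
0 0 0 0 1

After press 5 at (1,1):
0 1 1 1 0
1 1 0 1 0
0 0 1 0 0
1 1 0 1 1
0 0 0 0 1

After press 6 at (0,4):
0 1 1 0 1
1 1 0 1 1
0 0 1 0 0
1 1 0 1 1
0 0 0 0 1

After press 7 at (2,0):
0 1 1 0 1
0 1 0 1 1
1 1 1 0 0
0 1 0 1 1
0 0 0 0 1

After press 8 at (0,1):
1 0 0 0 1
0 0 0 1 1
1 1 1 0 0
0 1 0 1 1
0 0 0 0 1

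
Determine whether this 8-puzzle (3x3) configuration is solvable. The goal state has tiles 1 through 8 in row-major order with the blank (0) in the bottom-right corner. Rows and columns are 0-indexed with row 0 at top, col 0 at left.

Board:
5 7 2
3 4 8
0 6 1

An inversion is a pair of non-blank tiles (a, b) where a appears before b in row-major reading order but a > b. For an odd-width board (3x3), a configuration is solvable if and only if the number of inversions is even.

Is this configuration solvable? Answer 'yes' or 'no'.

Inversions (pairs i<j in row-major order where tile[i] > tile[j] > 0): 15
15 is odd, so the puzzle is not solvable.

Answer: no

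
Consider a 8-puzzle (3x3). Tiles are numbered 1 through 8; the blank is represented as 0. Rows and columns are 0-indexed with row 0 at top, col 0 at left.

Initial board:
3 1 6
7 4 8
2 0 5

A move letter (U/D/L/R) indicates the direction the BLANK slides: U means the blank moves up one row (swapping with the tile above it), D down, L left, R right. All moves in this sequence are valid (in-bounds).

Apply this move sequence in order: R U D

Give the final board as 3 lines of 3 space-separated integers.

Answer: 3 1 6
7 4 8
2 5 0

Derivation:
After move 1 (R):
3 1 6
7 4 8
2 5 0

After move 2 (U):
3 1 6
7 4 0
2 5 8

After move 3 (D):
3 1 6
7 4 8
2 5 0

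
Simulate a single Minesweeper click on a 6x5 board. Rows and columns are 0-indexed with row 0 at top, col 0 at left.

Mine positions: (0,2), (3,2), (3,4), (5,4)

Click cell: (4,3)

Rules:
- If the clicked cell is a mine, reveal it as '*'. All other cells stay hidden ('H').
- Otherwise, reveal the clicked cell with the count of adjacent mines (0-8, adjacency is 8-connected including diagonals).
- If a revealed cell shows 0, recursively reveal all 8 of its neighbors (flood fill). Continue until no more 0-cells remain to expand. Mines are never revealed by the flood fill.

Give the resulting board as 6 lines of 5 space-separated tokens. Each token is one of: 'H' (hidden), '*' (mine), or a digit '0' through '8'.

H H H H H
H H H H H
H H H H H
H H H H H
H H H 3 H
H H H H H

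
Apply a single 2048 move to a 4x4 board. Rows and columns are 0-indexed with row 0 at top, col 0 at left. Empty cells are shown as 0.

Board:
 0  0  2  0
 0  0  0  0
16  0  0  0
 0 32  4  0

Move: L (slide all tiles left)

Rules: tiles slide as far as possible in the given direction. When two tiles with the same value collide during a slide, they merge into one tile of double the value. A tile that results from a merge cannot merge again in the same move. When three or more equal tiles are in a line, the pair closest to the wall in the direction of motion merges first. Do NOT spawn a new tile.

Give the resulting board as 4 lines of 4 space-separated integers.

Answer:  2  0  0  0
 0  0  0  0
16  0  0  0
32  4  0  0

Derivation:
Slide left:
row 0: [0, 0, 2, 0] -> [2, 0, 0, 0]
row 1: [0, 0, 0, 0] -> [0, 0, 0, 0]
row 2: [16, 0, 0, 0] -> [16, 0, 0, 0]
row 3: [0, 32, 4, 0] -> [32, 4, 0, 0]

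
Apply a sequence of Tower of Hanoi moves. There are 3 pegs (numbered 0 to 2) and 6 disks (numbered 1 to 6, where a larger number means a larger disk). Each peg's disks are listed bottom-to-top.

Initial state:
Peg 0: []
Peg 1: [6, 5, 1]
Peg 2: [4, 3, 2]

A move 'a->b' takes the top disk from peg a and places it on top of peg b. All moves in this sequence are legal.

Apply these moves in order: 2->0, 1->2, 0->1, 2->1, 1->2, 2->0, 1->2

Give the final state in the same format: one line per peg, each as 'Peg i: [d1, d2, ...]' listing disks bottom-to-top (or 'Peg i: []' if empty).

Answer: Peg 0: [1]
Peg 1: [6, 5]
Peg 2: [4, 3, 2]

Derivation:
After move 1 (2->0):
Peg 0: [2]
Peg 1: [6, 5, 1]
Peg 2: [4, 3]

After move 2 (1->2):
Peg 0: [2]
Peg 1: [6, 5]
Peg 2: [4, 3, 1]

After move 3 (0->1):
Peg 0: []
Peg 1: [6, 5, 2]
Peg 2: [4, 3, 1]

After move 4 (2->1):
Peg 0: []
Peg 1: [6, 5, 2, 1]
Peg 2: [4, 3]

After move 5 (1->2):
Peg 0: []
Peg 1: [6, 5, 2]
Peg 2: [4, 3, 1]

After move 6 (2->0):
Peg 0: [1]
Peg 1: [6, 5, 2]
Peg 2: [4, 3]

After move 7 (1->2):
Peg 0: [1]
Peg 1: [6, 5]
Peg 2: [4, 3, 2]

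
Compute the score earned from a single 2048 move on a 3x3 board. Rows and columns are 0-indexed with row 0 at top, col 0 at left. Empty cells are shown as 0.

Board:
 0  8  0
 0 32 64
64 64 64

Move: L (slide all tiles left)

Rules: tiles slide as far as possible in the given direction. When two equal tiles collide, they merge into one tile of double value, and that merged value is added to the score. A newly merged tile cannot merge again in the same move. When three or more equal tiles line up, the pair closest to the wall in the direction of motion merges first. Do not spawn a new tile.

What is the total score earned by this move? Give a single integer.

Answer: 128

Derivation:
Slide left:
row 0: [0, 8, 0] -> [8, 0, 0]  score +0 (running 0)
row 1: [0, 32, 64] -> [32, 64, 0]  score +0 (running 0)
row 2: [64, 64, 64] -> [128, 64, 0]  score +128 (running 128)
Board after move:
  8   0   0
 32  64   0
128  64   0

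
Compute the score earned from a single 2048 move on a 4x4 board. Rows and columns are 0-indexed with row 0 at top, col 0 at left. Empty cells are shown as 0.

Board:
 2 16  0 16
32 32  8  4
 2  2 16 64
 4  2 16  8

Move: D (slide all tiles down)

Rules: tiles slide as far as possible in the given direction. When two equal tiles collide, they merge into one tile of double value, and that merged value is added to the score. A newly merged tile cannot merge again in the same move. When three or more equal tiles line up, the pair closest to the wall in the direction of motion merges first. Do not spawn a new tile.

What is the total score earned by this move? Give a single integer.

Answer: 36

Derivation:
Slide down:
col 0: [2, 32, 2, 4] -> [2, 32, 2, 4]  score +0 (running 0)
col 1: [16, 32, 2, 2] -> [0, 16, 32, 4]  score +4 (running 4)
col 2: [0, 8, 16, 16] -> [0, 0, 8, 32]  score +32 (running 36)
col 3: [16, 4, 64, 8] -> [16, 4, 64, 8]  score +0 (running 36)
Board after move:
 2  0  0 16
32 16  0  4
 2 32  8 64
 4  4 32  8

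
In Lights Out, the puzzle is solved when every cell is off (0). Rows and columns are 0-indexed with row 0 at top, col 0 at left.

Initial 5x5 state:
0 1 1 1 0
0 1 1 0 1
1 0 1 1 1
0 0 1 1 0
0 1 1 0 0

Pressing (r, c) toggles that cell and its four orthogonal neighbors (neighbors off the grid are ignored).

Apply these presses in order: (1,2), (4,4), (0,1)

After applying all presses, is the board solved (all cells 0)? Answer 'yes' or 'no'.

After press 1 at (1,2):
0 1 0 1 0
0 0 0 1 1
1 0 0 1 1
0 0 1 1 0
0 1 1 0 0

After press 2 at (4,4):
0 1 0 1 0
0 0 0 1 1
1 0 0 1 1
0 0 1 1 1
0 1 1 1 1

After press 3 at (0,1):
1 0 1 1 0
0 1 0 1 1
1 0 0 1 1
0 0 1 1 1
0 1 1 1 1

Lights still on: 16

Answer: no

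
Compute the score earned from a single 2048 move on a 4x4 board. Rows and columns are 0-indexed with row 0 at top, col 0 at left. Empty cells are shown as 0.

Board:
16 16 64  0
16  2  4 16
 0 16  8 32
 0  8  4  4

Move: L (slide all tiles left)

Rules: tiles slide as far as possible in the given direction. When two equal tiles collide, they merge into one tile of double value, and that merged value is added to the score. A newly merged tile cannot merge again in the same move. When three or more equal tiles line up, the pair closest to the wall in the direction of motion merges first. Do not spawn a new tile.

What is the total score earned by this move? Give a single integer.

Answer: 40

Derivation:
Slide left:
row 0: [16, 16, 64, 0] -> [32, 64, 0, 0]  score +32 (running 32)
row 1: [16, 2, 4, 16] -> [16, 2, 4, 16]  score +0 (running 32)
row 2: [0, 16, 8, 32] -> [16, 8, 32, 0]  score +0 (running 32)
row 3: [0, 8, 4, 4] -> [8, 8, 0, 0]  score +8 (running 40)
Board after move:
32 64  0  0
16  2  4 16
16  8 32  0
 8  8  0  0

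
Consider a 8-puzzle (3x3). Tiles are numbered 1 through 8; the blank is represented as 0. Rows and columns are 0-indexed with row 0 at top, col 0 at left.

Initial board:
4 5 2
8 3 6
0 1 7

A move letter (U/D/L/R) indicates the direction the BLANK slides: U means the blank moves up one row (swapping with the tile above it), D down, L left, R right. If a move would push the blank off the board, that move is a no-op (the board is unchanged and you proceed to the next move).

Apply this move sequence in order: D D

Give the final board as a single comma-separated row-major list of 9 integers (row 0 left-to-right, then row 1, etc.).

After move 1 (D):
4 5 2
8 3 6
0 1 7

After move 2 (D):
4 5 2
8 3 6
0 1 7

Answer: 4, 5, 2, 8, 3, 6, 0, 1, 7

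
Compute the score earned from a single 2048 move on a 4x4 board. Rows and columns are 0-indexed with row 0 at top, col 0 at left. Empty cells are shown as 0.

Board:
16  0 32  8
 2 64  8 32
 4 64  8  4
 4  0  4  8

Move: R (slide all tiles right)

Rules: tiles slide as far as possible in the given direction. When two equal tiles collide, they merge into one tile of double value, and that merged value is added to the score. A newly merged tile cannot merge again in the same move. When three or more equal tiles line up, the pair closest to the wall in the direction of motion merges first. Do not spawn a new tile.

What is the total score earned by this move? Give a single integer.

Answer: 8

Derivation:
Slide right:
row 0: [16, 0, 32, 8] -> [0, 16, 32, 8]  score +0 (running 0)
row 1: [2, 64, 8, 32] -> [2, 64, 8, 32]  score +0 (running 0)
row 2: [4, 64, 8, 4] -> [4, 64, 8, 4]  score +0 (running 0)
row 3: [4, 0, 4, 8] -> [0, 0, 8, 8]  score +8 (running 8)
Board after move:
 0 16 32  8
 2 64  8 32
 4 64  8  4
 0  0  8  8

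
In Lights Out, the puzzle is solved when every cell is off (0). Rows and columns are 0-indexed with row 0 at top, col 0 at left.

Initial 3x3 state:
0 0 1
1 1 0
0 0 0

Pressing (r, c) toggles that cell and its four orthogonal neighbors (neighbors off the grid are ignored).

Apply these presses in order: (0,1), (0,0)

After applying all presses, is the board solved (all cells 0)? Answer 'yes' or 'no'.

Answer: yes

Derivation:
After press 1 at (0,1):
1 1 0
1 0 0
0 0 0

After press 2 at (0,0):
0 0 0
0 0 0
0 0 0

Lights still on: 0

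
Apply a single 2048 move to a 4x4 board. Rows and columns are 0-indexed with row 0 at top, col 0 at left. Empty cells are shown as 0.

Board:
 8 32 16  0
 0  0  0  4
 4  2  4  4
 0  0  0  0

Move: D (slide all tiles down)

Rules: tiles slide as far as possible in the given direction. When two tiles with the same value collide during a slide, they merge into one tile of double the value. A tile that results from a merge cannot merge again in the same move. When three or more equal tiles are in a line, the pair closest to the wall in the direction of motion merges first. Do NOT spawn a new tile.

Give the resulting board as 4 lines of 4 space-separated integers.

Answer:  0  0  0  0
 0  0  0  0
 8 32 16  0
 4  2  4  8

Derivation:
Slide down:
col 0: [8, 0, 4, 0] -> [0, 0, 8, 4]
col 1: [32, 0, 2, 0] -> [0, 0, 32, 2]
col 2: [16, 0, 4, 0] -> [0, 0, 16, 4]
col 3: [0, 4, 4, 0] -> [0, 0, 0, 8]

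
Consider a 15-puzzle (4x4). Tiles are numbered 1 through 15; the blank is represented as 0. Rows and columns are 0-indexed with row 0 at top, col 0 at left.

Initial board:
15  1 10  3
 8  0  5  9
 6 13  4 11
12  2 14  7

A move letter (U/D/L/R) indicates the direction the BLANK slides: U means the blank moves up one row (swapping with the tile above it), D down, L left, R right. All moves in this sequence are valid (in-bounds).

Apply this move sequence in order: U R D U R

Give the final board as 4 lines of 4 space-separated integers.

Answer: 15 10  3  0
 8  1  5  9
 6 13  4 11
12  2 14  7

Derivation:
After move 1 (U):
15  0 10  3
 8  1  5  9
 6 13  4 11
12  2 14  7

After move 2 (R):
15 10  0  3
 8  1  5  9
 6 13  4 11
12  2 14  7

After move 3 (D):
15 10  5  3
 8  1  0  9
 6 13  4 11
12  2 14  7

After move 4 (U):
15 10  0  3
 8  1  5  9
 6 13  4 11
12  2 14  7

After move 5 (R):
15 10  3  0
 8  1  5  9
 6 13  4 11
12  2 14  7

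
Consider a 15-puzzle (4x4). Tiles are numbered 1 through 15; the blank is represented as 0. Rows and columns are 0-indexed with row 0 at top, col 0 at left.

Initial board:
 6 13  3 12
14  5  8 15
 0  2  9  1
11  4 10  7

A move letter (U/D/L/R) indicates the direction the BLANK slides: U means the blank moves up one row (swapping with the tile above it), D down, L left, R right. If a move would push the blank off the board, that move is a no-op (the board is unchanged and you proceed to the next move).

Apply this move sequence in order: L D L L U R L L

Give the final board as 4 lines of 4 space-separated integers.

After move 1 (L):
 6 13  3 12
14  5  8 15
 0  2  9  1
11  4 10  7

After move 2 (D):
 6 13  3 12
14  5  8 15
11  2  9  1
 0  4 10  7

After move 3 (L):
 6 13  3 12
14  5  8 15
11  2  9  1
 0  4 10  7

After move 4 (L):
 6 13  3 12
14  5  8 15
11  2  9  1
 0  4 10  7

After move 5 (U):
 6 13  3 12
14  5  8 15
 0  2  9  1
11  4 10  7

After move 6 (R):
 6 13  3 12
14  5  8 15
 2  0  9  1
11  4 10  7

After move 7 (L):
 6 13  3 12
14  5  8 15
 0  2  9  1
11  4 10  7

After move 8 (L):
 6 13  3 12
14  5  8 15
 0  2  9  1
11  4 10  7

Answer:  6 13  3 12
14  5  8 15
 0  2  9  1
11  4 10  7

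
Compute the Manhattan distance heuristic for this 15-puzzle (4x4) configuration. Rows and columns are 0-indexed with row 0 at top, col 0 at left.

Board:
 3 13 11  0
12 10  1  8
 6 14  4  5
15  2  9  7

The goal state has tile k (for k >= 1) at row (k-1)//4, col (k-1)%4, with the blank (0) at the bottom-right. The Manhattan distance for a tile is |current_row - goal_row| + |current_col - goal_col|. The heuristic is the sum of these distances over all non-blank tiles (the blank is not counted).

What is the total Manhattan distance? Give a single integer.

Answer: 37

Derivation:
Tile 3: at (0,0), goal (0,2), distance |0-0|+|0-2| = 2
Tile 13: at (0,1), goal (3,0), distance |0-3|+|1-0| = 4
Tile 11: at (0,2), goal (2,2), distance |0-2|+|2-2| = 2
Tile 12: at (1,0), goal (2,3), distance |1-2|+|0-3| = 4
Tile 10: at (1,1), goal (2,1), distance |1-2|+|1-1| = 1
Tile 1: at (1,2), goal (0,0), distance |1-0|+|2-0| = 3
Tile 8: at (1,3), goal (1,3), distance |1-1|+|3-3| = 0
Tile 6: at (2,0), goal (1,1), distance |2-1|+|0-1| = 2
Tile 14: at (2,1), goal (3,1), distance |2-3|+|1-1| = 1
Tile 4: at (2,2), goal (0,3), distance |2-0|+|2-3| = 3
Tile 5: at (2,3), goal (1,0), distance |2-1|+|3-0| = 4
Tile 15: at (3,0), goal (3,2), distance |3-3|+|0-2| = 2
Tile 2: at (3,1), goal (0,1), distance |3-0|+|1-1| = 3
Tile 9: at (3,2), goal (2,0), distance |3-2|+|2-0| = 3
Tile 7: at (3,3), goal (1,2), distance |3-1|+|3-2| = 3
Sum: 2 + 4 + 2 + 4 + 1 + 3 + 0 + 2 + 1 + 3 + 4 + 2 + 3 + 3 + 3 = 37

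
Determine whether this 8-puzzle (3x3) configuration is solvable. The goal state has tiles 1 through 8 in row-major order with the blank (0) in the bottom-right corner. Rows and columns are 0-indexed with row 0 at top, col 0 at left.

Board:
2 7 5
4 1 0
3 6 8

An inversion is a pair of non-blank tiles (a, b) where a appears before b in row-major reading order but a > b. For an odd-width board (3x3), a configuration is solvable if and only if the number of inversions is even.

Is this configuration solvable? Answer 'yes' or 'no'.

Answer: no

Derivation:
Inversions (pairs i<j in row-major order where tile[i] > tile[j] > 0): 11
11 is odd, so the puzzle is not solvable.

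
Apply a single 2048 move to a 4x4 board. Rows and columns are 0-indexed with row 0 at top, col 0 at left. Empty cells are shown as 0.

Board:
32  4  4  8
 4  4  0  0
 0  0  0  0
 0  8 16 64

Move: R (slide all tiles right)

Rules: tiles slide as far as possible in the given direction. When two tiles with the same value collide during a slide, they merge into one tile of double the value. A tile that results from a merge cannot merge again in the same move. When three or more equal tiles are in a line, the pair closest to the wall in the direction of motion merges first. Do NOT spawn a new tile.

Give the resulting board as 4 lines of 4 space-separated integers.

Answer:  0 32  8  8
 0  0  0  8
 0  0  0  0
 0  8 16 64

Derivation:
Slide right:
row 0: [32, 4, 4, 8] -> [0, 32, 8, 8]
row 1: [4, 4, 0, 0] -> [0, 0, 0, 8]
row 2: [0, 0, 0, 0] -> [0, 0, 0, 0]
row 3: [0, 8, 16, 64] -> [0, 8, 16, 64]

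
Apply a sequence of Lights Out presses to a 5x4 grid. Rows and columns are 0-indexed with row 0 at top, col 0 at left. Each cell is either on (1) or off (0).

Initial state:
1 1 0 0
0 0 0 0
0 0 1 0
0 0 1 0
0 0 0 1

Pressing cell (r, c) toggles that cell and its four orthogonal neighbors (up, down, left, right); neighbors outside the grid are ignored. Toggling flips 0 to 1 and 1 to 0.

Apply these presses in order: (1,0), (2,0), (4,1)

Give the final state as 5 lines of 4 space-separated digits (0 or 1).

After press 1 at (1,0):
0 1 0 0
1 1 0 0
1 0 1 0
0 0 1 0
0 0 0 1

After press 2 at (2,0):
0 1 0 0
0 1 0 0
0 1 1 0
1 0 1 0
0 0 0 1

After press 3 at (4,1):
0 1 0 0
0 1 0 0
0 1 1 0
1 1 1 0
1 1 1 1

Answer: 0 1 0 0
0 1 0 0
0 1 1 0
1 1 1 0
1 1 1 1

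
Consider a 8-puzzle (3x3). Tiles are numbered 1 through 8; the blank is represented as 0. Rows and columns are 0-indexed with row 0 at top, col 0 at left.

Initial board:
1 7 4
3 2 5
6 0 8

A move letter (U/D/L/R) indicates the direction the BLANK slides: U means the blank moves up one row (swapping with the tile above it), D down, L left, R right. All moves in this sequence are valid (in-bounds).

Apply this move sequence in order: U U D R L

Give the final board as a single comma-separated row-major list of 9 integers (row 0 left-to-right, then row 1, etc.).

Answer: 1, 7, 4, 3, 0, 5, 6, 2, 8

Derivation:
After move 1 (U):
1 7 4
3 0 5
6 2 8

After move 2 (U):
1 0 4
3 7 5
6 2 8

After move 3 (D):
1 7 4
3 0 5
6 2 8

After move 4 (R):
1 7 4
3 5 0
6 2 8

After move 5 (L):
1 7 4
3 0 5
6 2 8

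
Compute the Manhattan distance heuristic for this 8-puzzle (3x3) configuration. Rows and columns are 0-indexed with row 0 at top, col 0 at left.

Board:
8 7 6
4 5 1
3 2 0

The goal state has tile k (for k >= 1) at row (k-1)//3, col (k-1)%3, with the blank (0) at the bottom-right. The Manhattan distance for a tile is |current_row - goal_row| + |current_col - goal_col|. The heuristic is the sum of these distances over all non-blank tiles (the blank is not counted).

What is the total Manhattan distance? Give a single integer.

Tile 8: at (0,0), goal (2,1), distance |0-2|+|0-1| = 3
Tile 7: at (0,1), goal (2,0), distance |0-2|+|1-0| = 3
Tile 6: at (0,2), goal (1,2), distance |0-1|+|2-2| = 1
Tile 4: at (1,0), goal (1,0), distance |1-1|+|0-0| = 0
Tile 5: at (1,1), goal (1,1), distance |1-1|+|1-1| = 0
Tile 1: at (1,2), goal (0,0), distance |1-0|+|2-0| = 3
Tile 3: at (2,0), goal (0,2), distance |2-0|+|0-2| = 4
Tile 2: at (2,1), goal (0,1), distance |2-0|+|1-1| = 2
Sum: 3 + 3 + 1 + 0 + 0 + 3 + 4 + 2 = 16

Answer: 16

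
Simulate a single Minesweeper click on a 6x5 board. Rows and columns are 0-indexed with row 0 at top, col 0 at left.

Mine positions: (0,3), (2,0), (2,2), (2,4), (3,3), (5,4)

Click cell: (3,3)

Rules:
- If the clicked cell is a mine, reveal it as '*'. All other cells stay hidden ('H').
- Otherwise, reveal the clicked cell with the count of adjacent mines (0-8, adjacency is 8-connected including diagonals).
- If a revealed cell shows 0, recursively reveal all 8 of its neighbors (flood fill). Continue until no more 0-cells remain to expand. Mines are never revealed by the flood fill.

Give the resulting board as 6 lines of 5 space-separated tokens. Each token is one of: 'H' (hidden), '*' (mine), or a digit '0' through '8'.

H H H H H
H H H H H
H H H H H
H H H * H
H H H H H
H H H H H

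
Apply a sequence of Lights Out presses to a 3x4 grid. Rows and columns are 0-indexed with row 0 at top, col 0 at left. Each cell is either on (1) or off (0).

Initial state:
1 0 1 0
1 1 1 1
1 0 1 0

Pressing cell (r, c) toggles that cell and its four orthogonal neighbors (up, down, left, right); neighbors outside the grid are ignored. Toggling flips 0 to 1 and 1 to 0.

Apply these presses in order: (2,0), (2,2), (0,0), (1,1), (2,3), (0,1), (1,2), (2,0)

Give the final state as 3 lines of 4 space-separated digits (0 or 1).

Answer: 1 1 1 0
1 0 0 1
1 0 0 0

Derivation:
After press 1 at (2,0):
1 0 1 0
0 1 1 1
0 1 1 0

After press 2 at (2,2):
1 0 1 0
0 1 0 1
0 0 0 1

After press 3 at (0,0):
0 1 1 0
1 1 0 1
0 0 0 1

After press 4 at (1,1):
0 0 1 0
0 0 1 1
0 1 0 1

After press 5 at (2,3):
0 0 1 0
0 0 1 0
0 1 1 0

After press 6 at (0,1):
1 1 0 0
0 1 1 0
0 1 1 0

After press 7 at (1,2):
1 1 1 0
0 0 0 1
0 1 0 0

After press 8 at (2,0):
1 1 1 0
1 0 0 1
1 0 0 0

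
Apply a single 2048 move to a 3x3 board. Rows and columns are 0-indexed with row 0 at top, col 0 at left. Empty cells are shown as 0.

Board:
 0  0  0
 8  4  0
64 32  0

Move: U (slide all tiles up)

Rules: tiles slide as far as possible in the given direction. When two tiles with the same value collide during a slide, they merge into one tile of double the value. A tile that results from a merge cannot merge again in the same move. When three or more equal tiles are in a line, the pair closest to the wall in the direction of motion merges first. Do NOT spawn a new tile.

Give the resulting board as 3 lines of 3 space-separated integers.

Slide up:
col 0: [0, 8, 64] -> [8, 64, 0]
col 1: [0, 4, 32] -> [4, 32, 0]
col 2: [0, 0, 0] -> [0, 0, 0]

Answer:  8  4  0
64 32  0
 0  0  0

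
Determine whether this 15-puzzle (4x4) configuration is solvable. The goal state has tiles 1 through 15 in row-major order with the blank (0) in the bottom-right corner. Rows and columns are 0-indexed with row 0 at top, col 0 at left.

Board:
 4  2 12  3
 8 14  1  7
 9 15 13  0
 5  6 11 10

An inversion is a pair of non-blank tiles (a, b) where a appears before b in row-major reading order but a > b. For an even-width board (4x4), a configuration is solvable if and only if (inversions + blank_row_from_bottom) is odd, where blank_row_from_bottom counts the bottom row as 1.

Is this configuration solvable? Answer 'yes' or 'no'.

Answer: no

Derivation:
Inversions: 40
Blank is in row 2 (0-indexed from top), which is row 2 counting from the bottom (bottom = 1).
40 + 2 = 42, which is even, so the puzzle is not solvable.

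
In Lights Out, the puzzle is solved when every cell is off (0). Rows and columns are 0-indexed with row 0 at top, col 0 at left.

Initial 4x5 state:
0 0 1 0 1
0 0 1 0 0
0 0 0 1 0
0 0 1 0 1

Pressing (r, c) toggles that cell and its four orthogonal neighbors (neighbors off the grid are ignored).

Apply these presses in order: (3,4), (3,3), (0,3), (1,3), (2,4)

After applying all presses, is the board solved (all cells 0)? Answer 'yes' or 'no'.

After press 1 at (3,4):
0 0 1 0 1
0 0 1 0 0
0 0 0 1 1
0 0 1 1 0

After press 2 at (3,3):
0 0 1 0 1
0 0 1 0 0
0 0 0 0 1
0 0 0 0 1

After press 3 at (0,3):
0 0 0 1 0
0 0 1 1 0
0 0 0 0 1
0 0 0 0 1

After press 4 at (1,3):
0 0 0 0 0
0 0 0 0 1
0 0 0 1 1
0 0 0 0 1

After press 5 at (2,4):
0 0 0 0 0
0 0 0 0 0
0 0 0 0 0
0 0 0 0 0

Lights still on: 0

Answer: yes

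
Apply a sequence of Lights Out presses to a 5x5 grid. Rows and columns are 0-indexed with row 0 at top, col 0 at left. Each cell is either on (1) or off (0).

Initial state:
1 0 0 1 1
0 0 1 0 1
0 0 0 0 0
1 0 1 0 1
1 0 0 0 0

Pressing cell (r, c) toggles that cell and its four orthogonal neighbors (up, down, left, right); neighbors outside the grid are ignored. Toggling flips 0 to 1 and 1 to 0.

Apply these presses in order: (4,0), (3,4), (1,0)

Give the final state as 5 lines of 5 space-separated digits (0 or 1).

After press 1 at (4,0):
1 0 0 1 1
0 0 1 0 1
0 0 0 0 0
0 0 1 0 1
0 1 0 0 0

After press 2 at (3,4):
1 0 0 1 1
0 0 1 0 1
0 0 0 0 1
0 0 1 1 0
0 1 0 0 1

After press 3 at (1,0):
0 0 0 1 1
1 1 1 0 1
1 0 0 0 1
0 0 1 1 0
0 1 0 0 1

Answer: 0 0 0 1 1
1 1 1 0 1
1 0 0 0 1
0 0 1 1 0
0 1 0 0 1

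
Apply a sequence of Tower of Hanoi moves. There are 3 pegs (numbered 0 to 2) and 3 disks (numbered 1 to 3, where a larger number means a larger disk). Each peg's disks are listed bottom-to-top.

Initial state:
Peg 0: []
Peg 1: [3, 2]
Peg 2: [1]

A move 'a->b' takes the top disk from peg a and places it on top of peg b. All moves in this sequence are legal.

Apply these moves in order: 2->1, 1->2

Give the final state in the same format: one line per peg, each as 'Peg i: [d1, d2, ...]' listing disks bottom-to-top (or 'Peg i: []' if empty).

After move 1 (2->1):
Peg 0: []
Peg 1: [3, 2, 1]
Peg 2: []

After move 2 (1->2):
Peg 0: []
Peg 1: [3, 2]
Peg 2: [1]

Answer: Peg 0: []
Peg 1: [3, 2]
Peg 2: [1]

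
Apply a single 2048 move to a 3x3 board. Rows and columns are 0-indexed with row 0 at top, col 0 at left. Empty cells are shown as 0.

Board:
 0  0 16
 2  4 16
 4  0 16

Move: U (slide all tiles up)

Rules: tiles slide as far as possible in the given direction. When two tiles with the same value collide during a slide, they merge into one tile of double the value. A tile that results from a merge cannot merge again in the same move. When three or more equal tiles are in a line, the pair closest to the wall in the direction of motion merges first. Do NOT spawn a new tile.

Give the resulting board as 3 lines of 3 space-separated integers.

Slide up:
col 0: [0, 2, 4] -> [2, 4, 0]
col 1: [0, 4, 0] -> [4, 0, 0]
col 2: [16, 16, 16] -> [32, 16, 0]

Answer:  2  4 32
 4  0 16
 0  0  0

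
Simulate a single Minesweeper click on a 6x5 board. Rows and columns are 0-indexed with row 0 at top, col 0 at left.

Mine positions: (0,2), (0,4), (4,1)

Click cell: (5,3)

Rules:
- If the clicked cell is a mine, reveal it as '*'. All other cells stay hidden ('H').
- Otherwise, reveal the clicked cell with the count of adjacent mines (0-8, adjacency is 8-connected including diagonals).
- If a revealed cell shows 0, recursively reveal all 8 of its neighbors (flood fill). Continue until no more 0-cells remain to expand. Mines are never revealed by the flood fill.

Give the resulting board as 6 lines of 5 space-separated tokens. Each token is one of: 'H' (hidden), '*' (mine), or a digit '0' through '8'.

0 1 H H H
0 1 1 2 1
0 0 0 0 0
1 1 1 0 0
H H 1 0 0
H H 1 0 0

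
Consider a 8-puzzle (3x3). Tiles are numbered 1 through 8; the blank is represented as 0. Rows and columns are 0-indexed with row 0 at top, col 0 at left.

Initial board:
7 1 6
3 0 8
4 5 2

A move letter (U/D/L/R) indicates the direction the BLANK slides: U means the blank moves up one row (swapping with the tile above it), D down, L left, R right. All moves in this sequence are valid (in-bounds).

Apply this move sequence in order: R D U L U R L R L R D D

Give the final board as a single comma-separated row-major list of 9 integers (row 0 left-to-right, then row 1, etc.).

After move 1 (R):
7 1 6
3 8 0
4 5 2

After move 2 (D):
7 1 6
3 8 2
4 5 0

After move 3 (U):
7 1 6
3 8 0
4 5 2

After move 4 (L):
7 1 6
3 0 8
4 5 2

After move 5 (U):
7 0 6
3 1 8
4 5 2

After move 6 (R):
7 6 0
3 1 8
4 5 2

After move 7 (L):
7 0 6
3 1 8
4 5 2

After move 8 (R):
7 6 0
3 1 8
4 5 2

After move 9 (L):
7 0 6
3 1 8
4 5 2

After move 10 (R):
7 6 0
3 1 8
4 5 2

After move 11 (D):
7 6 8
3 1 0
4 5 2

After move 12 (D):
7 6 8
3 1 2
4 5 0

Answer: 7, 6, 8, 3, 1, 2, 4, 5, 0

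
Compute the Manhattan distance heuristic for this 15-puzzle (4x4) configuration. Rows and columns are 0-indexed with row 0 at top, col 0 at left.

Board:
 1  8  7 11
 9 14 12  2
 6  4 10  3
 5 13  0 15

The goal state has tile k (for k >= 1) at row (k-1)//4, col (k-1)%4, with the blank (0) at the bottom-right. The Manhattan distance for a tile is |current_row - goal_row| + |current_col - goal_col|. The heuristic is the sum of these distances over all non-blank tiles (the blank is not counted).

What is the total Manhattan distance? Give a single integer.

Answer: 29

Derivation:
Tile 1: (0,0)->(0,0) = 0
Tile 8: (0,1)->(1,3) = 3
Tile 7: (0,2)->(1,2) = 1
Tile 11: (0,3)->(2,2) = 3
Tile 9: (1,0)->(2,0) = 1
Tile 14: (1,1)->(3,1) = 2
Tile 12: (1,2)->(2,3) = 2
Tile 2: (1,3)->(0,1) = 3
Tile 6: (2,0)->(1,1) = 2
Tile 4: (2,1)->(0,3) = 4
Tile 10: (2,2)->(2,1) = 1
Tile 3: (2,3)->(0,2) = 3
Tile 5: (3,0)->(1,0) = 2
Tile 13: (3,1)->(3,0) = 1
Tile 15: (3,3)->(3,2) = 1
Sum: 0 + 3 + 1 + 3 + 1 + 2 + 2 + 3 + 2 + 4 + 1 + 3 + 2 + 1 + 1 = 29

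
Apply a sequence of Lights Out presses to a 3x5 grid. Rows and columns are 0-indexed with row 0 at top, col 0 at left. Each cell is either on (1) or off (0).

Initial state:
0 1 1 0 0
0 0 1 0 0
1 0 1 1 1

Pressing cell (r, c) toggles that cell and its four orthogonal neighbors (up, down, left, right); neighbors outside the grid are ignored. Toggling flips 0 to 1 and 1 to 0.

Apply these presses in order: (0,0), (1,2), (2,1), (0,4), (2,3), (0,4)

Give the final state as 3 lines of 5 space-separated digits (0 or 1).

After press 1 at (0,0):
1 0 1 0 0
1 0 1 0 0
1 0 1 1 1

After press 2 at (1,2):
1 0 0 0 0
1 1 0 1 0
1 0 0 1 1

After press 3 at (2,1):
1 0 0 0 0
1 0 0 1 0
0 1 1 1 1

After press 4 at (0,4):
1 0 0 1 1
1 0 0 1 1
0 1 1 1 1

After press 5 at (2,3):
1 0 0 1 1
1 0 0 0 1
0 1 0 0 0

After press 6 at (0,4):
1 0 0 0 0
1 0 0 0 0
0 1 0 0 0

Answer: 1 0 0 0 0
1 0 0 0 0
0 1 0 0 0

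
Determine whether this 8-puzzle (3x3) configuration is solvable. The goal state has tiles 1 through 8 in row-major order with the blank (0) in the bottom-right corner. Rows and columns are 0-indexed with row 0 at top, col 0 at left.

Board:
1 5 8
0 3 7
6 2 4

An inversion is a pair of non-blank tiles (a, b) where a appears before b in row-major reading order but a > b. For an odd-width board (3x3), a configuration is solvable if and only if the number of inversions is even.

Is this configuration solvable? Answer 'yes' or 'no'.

Inversions (pairs i<j in row-major order where tile[i] > tile[j] > 0): 14
14 is even, so the puzzle is solvable.

Answer: yes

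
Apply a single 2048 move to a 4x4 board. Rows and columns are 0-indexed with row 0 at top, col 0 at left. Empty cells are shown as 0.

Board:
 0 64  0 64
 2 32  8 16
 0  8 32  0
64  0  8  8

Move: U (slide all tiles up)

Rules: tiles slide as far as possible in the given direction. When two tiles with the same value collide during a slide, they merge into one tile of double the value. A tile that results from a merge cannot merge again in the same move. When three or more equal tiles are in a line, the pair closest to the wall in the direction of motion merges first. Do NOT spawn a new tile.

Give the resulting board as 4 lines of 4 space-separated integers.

Answer:  2 64  8 64
64 32 32 16
 0  8  8  8
 0  0  0  0

Derivation:
Slide up:
col 0: [0, 2, 0, 64] -> [2, 64, 0, 0]
col 1: [64, 32, 8, 0] -> [64, 32, 8, 0]
col 2: [0, 8, 32, 8] -> [8, 32, 8, 0]
col 3: [64, 16, 0, 8] -> [64, 16, 8, 0]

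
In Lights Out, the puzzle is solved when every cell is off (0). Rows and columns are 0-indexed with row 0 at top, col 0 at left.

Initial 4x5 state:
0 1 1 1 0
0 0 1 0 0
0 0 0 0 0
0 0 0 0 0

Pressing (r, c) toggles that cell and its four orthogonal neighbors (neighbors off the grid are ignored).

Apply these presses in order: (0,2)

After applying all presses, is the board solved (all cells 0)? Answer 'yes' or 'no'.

After press 1 at (0,2):
0 0 0 0 0
0 0 0 0 0
0 0 0 0 0
0 0 0 0 0

Lights still on: 0

Answer: yes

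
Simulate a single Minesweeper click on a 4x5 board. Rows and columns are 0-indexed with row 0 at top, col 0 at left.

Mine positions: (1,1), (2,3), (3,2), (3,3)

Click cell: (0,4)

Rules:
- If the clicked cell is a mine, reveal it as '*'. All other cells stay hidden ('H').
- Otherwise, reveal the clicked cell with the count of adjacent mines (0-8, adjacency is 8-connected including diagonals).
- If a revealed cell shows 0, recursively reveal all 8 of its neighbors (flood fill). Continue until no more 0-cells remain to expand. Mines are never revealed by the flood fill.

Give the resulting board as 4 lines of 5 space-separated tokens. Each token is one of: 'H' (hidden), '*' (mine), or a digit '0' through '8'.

H H 1 0 0
H H 2 1 1
H H H H H
H H H H H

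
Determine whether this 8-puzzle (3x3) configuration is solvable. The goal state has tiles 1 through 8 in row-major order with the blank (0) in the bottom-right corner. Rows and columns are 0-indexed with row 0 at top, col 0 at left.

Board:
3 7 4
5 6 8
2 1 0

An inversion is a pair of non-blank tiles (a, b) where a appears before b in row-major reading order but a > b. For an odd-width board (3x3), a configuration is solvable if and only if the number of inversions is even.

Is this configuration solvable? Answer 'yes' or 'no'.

Answer: yes

Derivation:
Inversions (pairs i<j in row-major order where tile[i] > tile[j] > 0): 16
16 is even, so the puzzle is solvable.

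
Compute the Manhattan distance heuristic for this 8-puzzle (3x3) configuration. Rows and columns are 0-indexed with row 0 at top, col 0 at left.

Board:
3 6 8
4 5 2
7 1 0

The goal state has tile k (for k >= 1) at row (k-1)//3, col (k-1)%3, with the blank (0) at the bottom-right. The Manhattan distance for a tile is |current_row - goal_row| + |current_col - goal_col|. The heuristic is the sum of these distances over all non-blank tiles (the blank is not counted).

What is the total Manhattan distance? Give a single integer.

Answer: 12

Derivation:
Tile 3: (0,0)->(0,2) = 2
Tile 6: (0,1)->(1,2) = 2
Tile 8: (0,2)->(2,1) = 3
Tile 4: (1,0)->(1,0) = 0
Tile 5: (1,1)->(1,1) = 0
Tile 2: (1,2)->(0,1) = 2
Tile 7: (2,0)->(2,0) = 0
Tile 1: (2,1)->(0,0) = 3
Sum: 2 + 2 + 3 + 0 + 0 + 2 + 0 + 3 = 12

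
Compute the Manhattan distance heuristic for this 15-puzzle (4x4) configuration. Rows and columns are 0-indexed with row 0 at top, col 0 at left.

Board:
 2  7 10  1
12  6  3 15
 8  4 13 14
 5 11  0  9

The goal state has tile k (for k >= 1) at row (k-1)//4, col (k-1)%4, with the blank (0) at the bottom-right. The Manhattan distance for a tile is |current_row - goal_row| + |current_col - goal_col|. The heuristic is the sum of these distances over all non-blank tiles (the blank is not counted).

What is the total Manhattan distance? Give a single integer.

Answer: 39

Derivation:
Tile 2: (0,0)->(0,1) = 1
Tile 7: (0,1)->(1,2) = 2
Tile 10: (0,2)->(2,1) = 3
Tile 1: (0,3)->(0,0) = 3
Tile 12: (1,0)->(2,3) = 4
Tile 6: (1,1)->(1,1) = 0
Tile 3: (1,2)->(0,2) = 1
Tile 15: (1,3)->(3,2) = 3
Tile 8: (2,0)->(1,3) = 4
Tile 4: (2,1)->(0,3) = 4
Tile 13: (2,2)->(3,0) = 3
Tile 14: (2,3)->(3,1) = 3
Tile 5: (3,0)->(1,0) = 2
Tile 11: (3,1)->(2,2) = 2
Tile 9: (3,3)->(2,0) = 4
Sum: 1 + 2 + 3 + 3 + 4 + 0 + 1 + 3 + 4 + 4 + 3 + 3 + 2 + 2 + 4 = 39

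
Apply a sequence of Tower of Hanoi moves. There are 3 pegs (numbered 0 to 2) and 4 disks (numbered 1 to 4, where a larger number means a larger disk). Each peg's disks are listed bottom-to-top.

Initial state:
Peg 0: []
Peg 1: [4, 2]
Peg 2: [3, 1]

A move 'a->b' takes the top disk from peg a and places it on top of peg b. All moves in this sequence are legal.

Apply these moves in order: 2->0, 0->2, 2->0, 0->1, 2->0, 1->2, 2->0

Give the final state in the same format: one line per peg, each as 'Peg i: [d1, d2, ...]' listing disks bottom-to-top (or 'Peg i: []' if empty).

After move 1 (2->0):
Peg 0: [1]
Peg 1: [4, 2]
Peg 2: [3]

After move 2 (0->2):
Peg 0: []
Peg 1: [4, 2]
Peg 2: [3, 1]

After move 3 (2->0):
Peg 0: [1]
Peg 1: [4, 2]
Peg 2: [3]

After move 4 (0->1):
Peg 0: []
Peg 1: [4, 2, 1]
Peg 2: [3]

After move 5 (2->0):
Peg 0: [3]
Peg 1: [4, 2, 1]
Peg 2: []

After move 6 (1->2):
Peg 0: [3]
Peg 1: [4, 2]
Peg 2: [1]

After move 7 (2->0):
Peg 0: [3, 1]
Peg 1: [4, 2]
Peg 2: []

Answer: Peg 0: [3, 1]
Peg 1: [4, 2]
Peg 2: []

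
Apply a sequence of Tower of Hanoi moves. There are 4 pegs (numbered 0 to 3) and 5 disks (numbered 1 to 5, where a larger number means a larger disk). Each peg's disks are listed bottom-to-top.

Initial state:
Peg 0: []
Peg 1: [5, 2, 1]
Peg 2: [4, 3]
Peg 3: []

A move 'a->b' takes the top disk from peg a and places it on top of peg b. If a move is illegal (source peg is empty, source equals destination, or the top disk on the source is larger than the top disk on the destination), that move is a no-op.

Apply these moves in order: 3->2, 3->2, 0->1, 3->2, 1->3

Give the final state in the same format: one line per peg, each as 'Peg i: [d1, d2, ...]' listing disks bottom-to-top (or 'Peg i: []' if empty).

After move 1 (3->2):
Peg 0: []
Peg 1: [5, 2, 1]
Peg 2: [4, 3]
Peg 3: []

After move 2 (3->2):
Peg 0: []
Peg 1: [5, 2, 1]
Peg 2: [4, 3]
Peg 3: []

After move 3 (0->1):
Peg 0: []
Peg 1: [5, 2, 1]
Peg 2: [4, 3]
Peg 3: []

After move 4 (3->2):
Peg 0: []
Peg 1: [5, 2, 1]
Peg 2: [4, 3]
Peg 3: []

After move 5 (1->3):
Peg 0: []
Peg 1: [5, 2]
Peg 2: [4, 3]
Peg 3: [1]

Answer: Peg 0: []
Peg 1: [5, 2]
Peg 2: [4, 3]
Peg 3: [1]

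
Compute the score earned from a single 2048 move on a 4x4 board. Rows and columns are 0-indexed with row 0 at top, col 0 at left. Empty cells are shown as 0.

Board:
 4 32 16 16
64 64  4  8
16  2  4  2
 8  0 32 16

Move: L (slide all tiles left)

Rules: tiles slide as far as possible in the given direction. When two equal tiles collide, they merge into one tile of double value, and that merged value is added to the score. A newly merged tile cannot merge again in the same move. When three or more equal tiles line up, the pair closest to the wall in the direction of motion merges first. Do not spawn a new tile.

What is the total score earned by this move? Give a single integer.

Slide left:
row 0: [4, 32, 16, 16] -> [4, 32, 32, 0]  score +32 (running 32)
row 1: [64, 64, 4, 8] -> [128, 4, 8, 0]  score +128 (running 160)
row 2: [16, 2, 4, 2] -> [16, 2, 4, 2]  score +0 (running 160)
row 3: [8, 0, 32, 16] -> [8, 32, 16, 0]  score +0 (running 160)
Board after move:
  4  32  32   0
128   4   8   0
 16   2   4   2
  8  32  16   0

Answer: 160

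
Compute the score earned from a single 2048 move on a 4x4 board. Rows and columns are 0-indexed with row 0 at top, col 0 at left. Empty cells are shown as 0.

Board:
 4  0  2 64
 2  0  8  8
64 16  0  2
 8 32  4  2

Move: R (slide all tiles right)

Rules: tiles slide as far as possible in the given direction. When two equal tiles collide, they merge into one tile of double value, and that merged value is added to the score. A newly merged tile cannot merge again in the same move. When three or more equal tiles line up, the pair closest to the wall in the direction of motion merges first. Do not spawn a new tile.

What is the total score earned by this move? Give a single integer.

Answer: 16

Derivation:
Slide right:
row 0: [4, 0, 2, 64] -> [0, 4, 2, 64]  score +0 (running 0)
row 1: [2, 0, 8, 8] -> [0, 0, 2, 16]  score +16 (running 16)
row 2: [64, 16, 0, 2] -> [0, 64, 16, 2]  score +0 (running 16)
row 3: [8, 32, 4, 2] -> [8, 32, 4, 2]  score +0 (running 16)
Board after move:
 0  4  2 64
 0  0  2 16
 0 64 16  2
 8 32  4  2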